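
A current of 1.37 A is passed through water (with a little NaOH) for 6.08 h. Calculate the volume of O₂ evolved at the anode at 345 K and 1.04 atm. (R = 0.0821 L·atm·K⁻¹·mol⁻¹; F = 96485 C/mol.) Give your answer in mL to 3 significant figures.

2120 mL

Q = It = 1.37 × 21888 = 29990 C
n(e⁻) = 29990 / 96485 = 0.3108 mol
2H₂O → O₂ + 4H⁺ + 4e⁻, so n(O₂) = 0.3108 / 4 = 0.07770 mol
V = nRT/P = 0.07770 × 0.0821 × 345 / 1.04 = 2.116 L
= 2120 mL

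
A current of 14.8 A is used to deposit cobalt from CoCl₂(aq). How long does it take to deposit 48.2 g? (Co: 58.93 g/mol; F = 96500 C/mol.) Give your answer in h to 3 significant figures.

n(Co) = 48.2 / 58.93 = 0.8179 mol
Co²⁺ + 2e⁻ → Co, so n(e⁻) = 2 × 0.8179 = 1.636 mol
Q = 1.636 × 96500 = 1.579×10^5 C
t = Q / I = 1.579×10^5 / 14.8 = 10670 s = 2.96 h

2.96 h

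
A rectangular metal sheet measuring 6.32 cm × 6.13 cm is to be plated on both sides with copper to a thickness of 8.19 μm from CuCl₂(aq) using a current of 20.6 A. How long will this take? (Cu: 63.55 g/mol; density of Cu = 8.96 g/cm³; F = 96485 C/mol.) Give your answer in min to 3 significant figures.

Plated area = 2 × 6.32 × 6.13 = 77.48 cm²
Volume = 77.48 × 8.19×10⁻⁴ cm = 0.06346 cm³
m(Cu) = 0.06346 × 8.96 = 0.5686 g
n(Cu) = 0.5686 / 63.55 = 0.008947 mol; n(e⁻) = 2 × 0.008947 = 0.01789 mol
Q = 0.01789 × 96485 = 1726 C
t = 1726 / 20.6 = 83.79 s = 1.40 min

1.40 min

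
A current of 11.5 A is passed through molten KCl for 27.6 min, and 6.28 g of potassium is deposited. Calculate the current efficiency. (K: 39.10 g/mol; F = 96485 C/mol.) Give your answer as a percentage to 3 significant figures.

81.4%

Q = 11.5 × 1656 = 19040 C
n(e⁻) = 19040 / 96485 = 0.1973 mol
K⁺ + e⁻ → K, so theoretical n(K) = 0.1973 mol → 7.714 g
Efficiency = 6.28 / 7.714 = 0.8141 = 81.4%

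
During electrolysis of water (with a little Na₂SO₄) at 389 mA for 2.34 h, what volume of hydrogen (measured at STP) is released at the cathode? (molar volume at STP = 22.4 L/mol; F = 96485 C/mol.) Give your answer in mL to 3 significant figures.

380 mL

Q = It = 0.389 × 8424 = 3277 C
Moles of electrons = 3277 / 96485 = 0.03396 mol
2H⁺ + 2e⁻ → H₂, so n(H₂) = 0.03396 / 2 = 0.01698 mol
V = 0.01698 × 22.4 = 0.3804 L
= 380 mL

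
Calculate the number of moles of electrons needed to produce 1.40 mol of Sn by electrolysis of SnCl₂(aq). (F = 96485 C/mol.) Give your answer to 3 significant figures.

2.80 mol

Sn²⁺ + 2e⁻ → Sn, so n(e⁻) = 2 × 1.40 = 2.800 mol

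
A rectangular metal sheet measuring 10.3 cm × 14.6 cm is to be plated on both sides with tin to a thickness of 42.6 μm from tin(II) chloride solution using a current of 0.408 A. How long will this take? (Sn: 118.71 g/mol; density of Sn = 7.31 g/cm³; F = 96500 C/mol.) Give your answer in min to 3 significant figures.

622 min

Plated area = 2 × 10.3 × 14.6 = 300.8 cm²
Volume = 300.8 × 42.6×10⁻⁴ cm = 1.281 cm³
m(Sn) = 1.281 × 7.31 = 9.364 g
n(Sn) = 9.364 / 118.71 = 0.07888 mol; n(e⁻) = 2 × 0.07888 = 0.1578 mol
Q = 0.1578 × 96500 = 15230 C
t = 15230 / 0.408 = 37330 s = 622 min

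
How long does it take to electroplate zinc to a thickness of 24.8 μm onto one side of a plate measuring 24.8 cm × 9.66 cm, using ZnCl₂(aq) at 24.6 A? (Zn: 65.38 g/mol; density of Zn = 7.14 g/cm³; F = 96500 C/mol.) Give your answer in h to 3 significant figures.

Plated area = 24.8 × 9.66 = 239.6 cm²
Volume = 239.6 × 24.8×10⁻⁴ cm = 0.5942 cm³
m(Zn) = 0.5942 × 7.14 = 4.243 g
n(Zn) = 4.243 / 65.38 = 0.06490 mol; n(e⁻) = 2 × 0.06490 = 0.1298 mol
Q = 0.1298 × 96500 = 12530 C
t = 12530 / 24.6 = 509.3 s = 0.141 h

0.141 h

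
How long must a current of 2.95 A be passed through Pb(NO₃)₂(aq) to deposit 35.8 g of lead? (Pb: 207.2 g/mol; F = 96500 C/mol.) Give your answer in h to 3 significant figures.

n(Pb) = 35.8 / 207.2 = 0.1728 mol
Pb²⁺ + 2e⁻ → Pb, so n(e⁻) = 2 × 0.1728 = 0.3456 mol
Q = 0.3456 × 96500 = 33350 C
t = Q / I = 33350 / 2.95 = 11310 s = 3.14 h

3.14 h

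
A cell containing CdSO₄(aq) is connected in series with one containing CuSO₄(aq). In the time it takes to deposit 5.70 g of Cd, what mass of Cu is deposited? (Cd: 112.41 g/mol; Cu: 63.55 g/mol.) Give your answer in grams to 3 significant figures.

n(Cd) = 5.70 / 112.41 = 0.05071 mol
Cd²⁺ + 2e⁻ → Cd, so n(e⁻) = 2 × 0.05071 = 0.1014 mol
In series, the same 0.1014 mol of electrons flows through the second cell.
Cu²⁺ + 2e⁻ → Cu, so n(Cu) = 0.1014 / 2 = 0.05070 mol
m(Cu) = 0.05070 × 63.55 = 3.22 g

3.22 g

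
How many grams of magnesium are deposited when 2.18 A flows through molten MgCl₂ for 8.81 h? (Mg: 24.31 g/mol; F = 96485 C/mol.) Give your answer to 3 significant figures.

Charge passed = 2.18 × 31716 = 69140 C
n(e⁻) = 69140 / 96485 = 0.7166 mol
Mg²⁺ + 2e⁻ → Mg, so n(Mg) = 0.7166 / 2 = 0.3583 mol
m = 0.3583 × 24.31 = 8.71 g

8.71 g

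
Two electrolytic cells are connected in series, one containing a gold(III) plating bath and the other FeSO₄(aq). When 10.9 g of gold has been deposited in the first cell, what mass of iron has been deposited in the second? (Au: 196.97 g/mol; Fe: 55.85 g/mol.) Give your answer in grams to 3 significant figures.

4.64 g

n(Au) = 10.9 / 196.97 = 0.05534 mol
Au³⁺ + 3e⁻ → Au, so n(e⁻) = 3 × 0.05534 = 0.1660 mol
Same current for the same time ⇒ same n(e⁻) = 0.1660 mol in both cells.
Fe²⁺ + 2e⁻ → Fe, so n(Fe) = 0.1660 / 2 = 0.08300 mol
m(Fe) = 0.08300 × 55.85 = 4.64 g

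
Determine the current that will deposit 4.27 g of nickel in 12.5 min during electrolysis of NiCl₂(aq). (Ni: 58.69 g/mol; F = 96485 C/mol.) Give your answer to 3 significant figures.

n(Ni) = 4.27 / 58.69 = 0.07276 mol
Ni²⁺ + 2e⁻ → Ni, so n(e⁻) = 2 × 0.07276 = 0.1455 mol
Q = 0.1455 × 96485 = 14040 C
I = Q / t = 14040 / 750 s = 18.7 A

18.7 A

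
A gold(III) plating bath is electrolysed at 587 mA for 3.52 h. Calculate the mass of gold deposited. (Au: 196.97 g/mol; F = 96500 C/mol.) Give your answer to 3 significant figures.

5.06 g

Q = 0.587 A × 12672 s = 7438 C
Moles of electrons = 7438 / 96500 = 0.07708 mol
Au³⁺ + 3e⁻ → Au, so n(Au) = 0.07708 / 3 = 0.02569 mol
m = 0.02569 × 196.97 = 5.06 g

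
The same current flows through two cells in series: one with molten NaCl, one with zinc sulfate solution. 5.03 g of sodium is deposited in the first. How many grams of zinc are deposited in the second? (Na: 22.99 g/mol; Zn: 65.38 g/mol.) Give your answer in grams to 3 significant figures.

7.15 g

n(Na) = 5.03 / 22.99 = 0.2188 mol
Na⁺ + e⁻ → Na, so n(e⁻) = 0.2188 mol
Same current for the same time ⇒ same n(e⁻) = 0.2188 mol in both cells.
Zn²⁺ + 2e⁻ → Zn, so n(Zn) = 0.2188 / 2 = 0.1094 mol
m(Zn) = 0.1094 × 65.38 = 7.15 g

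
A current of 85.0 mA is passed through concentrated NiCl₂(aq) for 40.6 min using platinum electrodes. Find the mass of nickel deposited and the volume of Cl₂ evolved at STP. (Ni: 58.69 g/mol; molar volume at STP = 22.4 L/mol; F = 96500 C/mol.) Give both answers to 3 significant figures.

0.0630 g Ni; 0.0240 L Cl₂

Q = 0.0850 × 2436 = 207.1 C; n(e⁻) = 207.1 / 96500 = 0.002146 mol
Cathode: Ni²⁺ + 2e⁻ → Ni → n(Ni) = 0.002146/2 = 0.001073 mol → 0.0630 g
Anode: 2Cl⁻ → Cl₂ + 2e⁻ → n(Cl₂) = 0.002146/2 = 0.001073 mol → 0.0240 L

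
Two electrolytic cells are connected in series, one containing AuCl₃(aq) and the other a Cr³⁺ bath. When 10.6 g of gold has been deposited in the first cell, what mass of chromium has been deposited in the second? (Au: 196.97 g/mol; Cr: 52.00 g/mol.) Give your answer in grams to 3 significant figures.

n(Au) = 10.6 / 196.97 = 0.05382 mol
Au³⁺ + 3e⁻ → Au, so n(e⁻) = 3 × 0.05382 = 0.1615 mol
Same current for the same time ⇒ same n(e⁻) = 0.1615 mol in both cells.
Cr³⁺ + 3e⁻ → Cr, so n(Cr) = 0.1615 / 3 = 0.05383 mol
m(Cr) = 0.05383 × 52.00 = 2.80 g

2.80 g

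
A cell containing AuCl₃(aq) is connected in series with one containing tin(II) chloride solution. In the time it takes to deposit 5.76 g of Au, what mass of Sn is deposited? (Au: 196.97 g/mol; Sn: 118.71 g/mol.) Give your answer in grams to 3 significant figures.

n(Au) = 5.76 / 196.97 = 0.02924 mol
Au³⁺ + 3e⁻ → Au, so n(e⁻) = 3 × 0.02924 = 0.08772 mol
Since the cells are in series, n(e⁻) in the Sn cell is also 0.08772 mol.
Sn²⁺ + 2e⁻ → Sn, so n(Sn) = 0.08772 / 2 = 0.04386 mol
m(Sn) = 0.04386 × 118.71 = 5.21 g

5.21 g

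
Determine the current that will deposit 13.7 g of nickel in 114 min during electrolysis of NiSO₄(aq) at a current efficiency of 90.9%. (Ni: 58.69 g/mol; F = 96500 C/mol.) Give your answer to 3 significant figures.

7.25 A

n(Ni) = 13.7 / 58.69 = 0.2334 mol
Ni²⁺ + 2e⁻ → Ni, so n(e⁻) = 2 × 0.2334 = 0.4668 mol
Q = 0.4668 × 96500 / 0.909 = 49560 C
I = Q / t = 49560 / 6840 s = 7.25 A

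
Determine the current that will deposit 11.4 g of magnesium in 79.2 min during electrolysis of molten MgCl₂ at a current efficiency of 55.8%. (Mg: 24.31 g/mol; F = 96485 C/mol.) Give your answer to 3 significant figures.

n(Mg) = 11.4 / 24.31 = 0.4689 mol
Mg²⁺ + 2e⁻ → Mg, so n(e⁻) = 2 × 0.4689 = 0.9378 mol
Q = 0.9378 × 96485 / 0.558 = 1.622×10^5 C
I = Q / t = 1.622×10^5 / 4752 s = 34.1 A

34.1 A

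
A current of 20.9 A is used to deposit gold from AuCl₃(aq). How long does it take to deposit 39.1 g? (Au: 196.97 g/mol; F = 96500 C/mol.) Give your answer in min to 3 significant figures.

45.8 min

n(Au) = 39.1 / 196.97 = 0.1985 mol
Au³⁺ + 3e⁻ → Au, so n(e⁻) = 3 × 0.1985 = 0.5955 mol
Q = 0.5955 × 96500 = 57470 C
t = Q / I = 57470 / 20.9 = 2750 s = 45.8 min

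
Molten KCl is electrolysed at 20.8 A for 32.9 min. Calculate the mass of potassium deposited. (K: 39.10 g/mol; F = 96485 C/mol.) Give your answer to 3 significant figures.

16.6 g

Q = 20.8 A × 1974 s = 41060 C
n(e⁻) = 41060 / 96485 = 0.4256 mol
K⁺ + e⁻ → K, so n(K) = 0.4256 mol
m = 0.4256 × 39.10 = 16.6 g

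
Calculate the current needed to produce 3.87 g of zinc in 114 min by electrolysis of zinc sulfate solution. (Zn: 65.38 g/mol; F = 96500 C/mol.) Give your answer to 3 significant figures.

n(Zn) = 3.87 / 65.38 = 0.05919 mol
Zn²⁺ + 2e⁻ → Zn, so n(e⁻) = 2 × 0.05919 = 0.1184 mol
Q = 0.1184 × 96500 = 11430 C
I = Q / t = 11430 / 6840 s = 1.67 A

1.67 A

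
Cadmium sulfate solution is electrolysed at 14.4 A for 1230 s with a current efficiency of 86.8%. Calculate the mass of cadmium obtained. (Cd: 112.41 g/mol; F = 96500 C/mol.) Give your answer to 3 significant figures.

Q = 14.4 × 1230 = 17710 C
n(e⁻) = 17710 / 96500 = 0.1835 mol
Cd²⁺ + 2e⁻ → Cd, so theoretical m(Cd) = 0.09175 × 112.41 = 10.31 g
Actual mass = 86.8% × 10.31 = 8.95 g

8.95 g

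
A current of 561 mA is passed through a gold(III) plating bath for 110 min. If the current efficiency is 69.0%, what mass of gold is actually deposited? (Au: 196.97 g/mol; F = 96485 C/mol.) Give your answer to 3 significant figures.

Q = 0.561 × 6600 = 3703 C
n(e⁻) = 3703 / 96485 = 0.03838 mol
Au³⁺ + 3e⁻ → Au, so theoretical m(Au) = 0.01279 × 196.97 = 2.519 g
Actual mass = 69.0% × 2.519 = 1.74 g

1.74 g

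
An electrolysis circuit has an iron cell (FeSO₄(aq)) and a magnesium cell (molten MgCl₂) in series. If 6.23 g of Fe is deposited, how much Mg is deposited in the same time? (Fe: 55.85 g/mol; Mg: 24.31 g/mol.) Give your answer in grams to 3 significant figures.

n(Fe) = 6.23 / 55.85 = 0.1115 mol
Fe²⁺ + 2e⁻ → Fe, so n(e⁻) = 2 × 0.1115 = 0.2230 mol
In series, the same 0.2230 mol of electrons flows through the second cell.
Mg²⁺ + 2e⁻ → Mg, so n(Mg) = 0.2230 / 2 = 0.1115 mol
m(Mg) = 0.1115 × 24.31 = 2.71 g

2.71 g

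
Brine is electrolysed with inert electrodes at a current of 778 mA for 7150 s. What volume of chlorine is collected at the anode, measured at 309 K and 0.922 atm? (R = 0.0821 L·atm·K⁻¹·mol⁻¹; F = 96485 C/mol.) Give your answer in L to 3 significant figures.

Charge passed = 0.778 × 7150 = 5563 C
n(e⁻) = Q/F = 5563/96485 = 0.05766 mol
2Cl⁻ → Cl₂ + 2e⁻, so n(Cl₂) = 0.05766 / 2 = 0.02883 mol
V = nRT/P = 0.02883 × 0.0821 × 309 / 0.922 = 0.7933 L

0.793 L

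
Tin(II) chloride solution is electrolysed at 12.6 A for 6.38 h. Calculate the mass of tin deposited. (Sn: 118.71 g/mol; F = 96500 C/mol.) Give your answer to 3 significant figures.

178 g

Q = It = 12.6 × 22968 = 2.894×10^5 C
n(e⁻) = Q/F = 2.894×10^5/96500 = 2.999 mol
Sn²⁺ + 2e⁻ → Sn, so n(Sn) = 2.999 / 2 = 1.500 mol
m = 1.500 × 118.71 = 178 g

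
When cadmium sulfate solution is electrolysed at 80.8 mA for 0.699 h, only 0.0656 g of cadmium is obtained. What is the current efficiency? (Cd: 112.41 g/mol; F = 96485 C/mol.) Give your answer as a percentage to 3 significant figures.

Q = 0.0808 × 2516.4 = 203.3 C
n(e⁻) = 203.3 / 96485 = 0.002107 mol
Cd²⁺ + 2e⁻ → Cd, so theoretical n(Cd) = 0.001054 mol → 0.1185 g
Efficiency = 0.0656 / 0.1185 = 0.5536 = 55.4%

55.4%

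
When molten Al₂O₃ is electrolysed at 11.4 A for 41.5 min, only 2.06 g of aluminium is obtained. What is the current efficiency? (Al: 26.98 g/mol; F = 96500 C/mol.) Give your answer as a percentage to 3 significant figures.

77.9%

Q = 11.4 × 2490 = 28390 C
n(e⁻) = 28390 / 96500 = 0.2942 mol
Al³⁺ + 3e⁻ → Al, so theoretical n(Al) = 0.09807 mol → 2.646 g
Efficiency = 2.06 / 2.646 = 0.7785 = 77.9%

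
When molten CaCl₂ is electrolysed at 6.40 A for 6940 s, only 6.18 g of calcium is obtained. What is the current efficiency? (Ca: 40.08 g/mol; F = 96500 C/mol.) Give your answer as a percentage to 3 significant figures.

Q = 6.40 × 6940 = 44420 C
n(e⁻) = 44420 / 96500 = 0.4603 mol
Ca²⁺ + 2e⁻ → Ca, so theoretical n(Ca) = 0.2302 mol → 9.226 g
Efficiency = 6.18 / 9.226 = 0.6698 = 67.0%

67.0%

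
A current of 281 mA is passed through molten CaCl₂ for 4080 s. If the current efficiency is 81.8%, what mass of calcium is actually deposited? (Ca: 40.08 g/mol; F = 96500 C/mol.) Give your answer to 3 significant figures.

Q = 0.281 × 4080 = 1146 C
n(e⁻) = 1146 / 96500 = 0.01188 mol
Ca²⁺ + 2e⁻ → Ca, so theoretical m(Ca) = 0.005940 × 40.08 = 0.2381 g
Actual mass = 81.8% × 0.2381 = 0.195 g

0.195 g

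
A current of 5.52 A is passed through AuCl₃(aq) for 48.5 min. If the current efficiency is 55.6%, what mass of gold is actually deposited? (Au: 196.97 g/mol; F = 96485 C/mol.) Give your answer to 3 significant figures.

Q = 5.52 × 2910 = 16060 C
n(e⁻) = 16060 / 96485 = 0.1665 mol
Au³⁺ + 3e⁻ → Au, so theoretical m(Au) = 0.05550 × 196.97 = 10.93 g
Actual mass = 55.6% × 10.93 = 6.08 g

6.08 g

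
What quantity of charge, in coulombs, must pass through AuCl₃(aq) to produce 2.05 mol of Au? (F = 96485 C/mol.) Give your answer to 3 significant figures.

5.93×10^5 C

Au³⁺ + 3e⁻ → Au, so n(e⁻) = 3 × 2.05 = 6.150 mol
Q = 6.150 × 96485 = 5.934×10^5 C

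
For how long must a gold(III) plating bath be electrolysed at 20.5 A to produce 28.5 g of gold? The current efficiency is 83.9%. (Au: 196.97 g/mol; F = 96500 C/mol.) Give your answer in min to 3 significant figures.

n(Au) = 28.5 / 196.97 = 0.1447 mol
Au³⁺ + 3e⁻ → Au, so n(e⁻) = 3 × 0.1447 = 0.4341 mol
Q = 0.4341 × 96500 / 0.839 = 49930 C
t = Q / I = 49930 / 20.5 = 2436 s = 40.6 min

40.6 min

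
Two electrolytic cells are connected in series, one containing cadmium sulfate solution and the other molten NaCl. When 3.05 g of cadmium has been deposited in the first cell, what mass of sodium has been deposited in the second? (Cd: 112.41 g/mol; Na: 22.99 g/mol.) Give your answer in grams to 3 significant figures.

1.25 g

n(Cd) = 3.05 / 112.41 = 0.02713 mol
Cd²⁺ + 2e⁻ → Cd, so n(e⁻) = 2 × 0.02713 = 0.05426 mol
Since the cells are in series, n(e⁻) in the Na cell is also 0.05426 mol.
Na⁺ + e⁻ → Na, so n(Na) = 0.05426 mol
m(Na) = 0.05426 × 22.99 = 1.25 g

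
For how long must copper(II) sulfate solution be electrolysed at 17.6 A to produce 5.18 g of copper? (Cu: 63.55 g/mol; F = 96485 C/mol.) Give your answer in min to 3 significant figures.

14.9 min

n(Cu) = 5.18 / 63.55 = 0.08151 mol
Cu²⁺ + 2e⁻ → Cu, so n(e⁻) = 2 × 0.08151 = 0.1630 mol
Q = 0.1630 × 96485 = 15730 C
t = Q / I = 15730 / 17.6 = 893.8 s = 14.9 min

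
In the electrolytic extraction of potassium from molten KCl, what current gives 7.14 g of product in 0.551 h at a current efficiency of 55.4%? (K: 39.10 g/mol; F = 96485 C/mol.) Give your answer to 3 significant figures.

16.0 A

n(K) = 7.14 / 39.10 = 0.1826 mol
K⁺ + e⁻ → K, so n(e⁻) = 0.1826 mol
Q = 0.1826 × 96485 / 0.554 = 31800 C
I = Q / t = 31800 / 1983.6 s = 16.0 A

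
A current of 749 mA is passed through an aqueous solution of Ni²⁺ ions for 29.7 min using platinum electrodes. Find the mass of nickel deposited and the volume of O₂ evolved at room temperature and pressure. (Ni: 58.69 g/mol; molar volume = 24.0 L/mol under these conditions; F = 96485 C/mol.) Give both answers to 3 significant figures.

0.406 g Ni; 0.0830 L O₂

Q = 0.749 × 1782 = 1335 C; n(e⁻) = 1335 / 96485 = 0.01384 mol
Cathode: Ni²⁺ + 2e⁻ → Ni → n(Ni) = 0.01384/2 = 0.006920 mol → 0.406 g
Anode: 2H₂O → O₂ + 4H⁺ + 4e⁻ → n(O₂) = 0.01384/4 = 0.003460 mol → 0.0830 L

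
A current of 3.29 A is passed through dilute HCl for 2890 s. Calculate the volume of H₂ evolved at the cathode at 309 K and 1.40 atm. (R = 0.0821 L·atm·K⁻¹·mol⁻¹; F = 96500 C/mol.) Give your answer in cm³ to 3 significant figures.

893 cm³

Charge passed = 3.29 × 2890 = 9508 C
Moles of electrons = 9508 / 96500 = 0.09853 mol
2H⁺ + 2e⁻ → H₂, so n(H₂) = 0.09853 / 2 = 0.04927 mol
V = nRT/P = 0.04927 × 0.0821 × 309 / 1.40 = 0.8928 L
= 893 cm³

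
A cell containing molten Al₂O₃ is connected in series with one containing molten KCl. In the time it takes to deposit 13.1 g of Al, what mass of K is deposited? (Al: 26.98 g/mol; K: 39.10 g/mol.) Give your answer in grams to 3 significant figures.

n(Al) = 13.1 / 26.98 = 0.4855 mol
Al³⁺ + 3e⁻ → Al, so n(e⁻) = 3 × 0.4855 = 1.457 mol
The cells are in series, so the same charge (and hence the same n(e⁻) = 1.457 mol) passes through both.
K⁺ + e⁻ → K, so n(K) = 1.457 mol
m(K) = 1.457 × 39.10 = 57.0 g

57.0 g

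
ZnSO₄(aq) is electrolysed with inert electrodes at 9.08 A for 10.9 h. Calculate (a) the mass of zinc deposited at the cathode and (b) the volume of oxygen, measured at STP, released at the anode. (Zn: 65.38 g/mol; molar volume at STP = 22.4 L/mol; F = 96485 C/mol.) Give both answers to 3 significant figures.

121 g Zn; 20.7 L O₂

Q = 9.08 × 39240 = 3.563×10^5 C; n(e⁻) = 3.563×10^5 / 96485 = 3.693 mol
Cathode: Zn²⁺ + 2e⁻ → Zn → n(Zn) = 3.693/2 = 1.847 mol → 121 g
Anode: 2H₂O → O₂ + 4H⁺ + 4e⁻ → n(O₂) = 3.693/4 = 0.9233 mol → 20.7 L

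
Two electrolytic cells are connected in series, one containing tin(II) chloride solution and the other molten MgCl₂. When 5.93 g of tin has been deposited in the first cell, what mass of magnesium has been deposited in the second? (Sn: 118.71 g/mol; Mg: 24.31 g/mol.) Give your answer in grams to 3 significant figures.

n(Sn) = 5.93 / 118.71 = 0.04995 mol
Sn²⁺ + 2e⁻ → Sn, so n(e⁻) = 2 × 0.04995 = 0.09990 mol
The cells are in series, so the same charge (and hence the same n(e⁻) = 0.09990 mol) passes through both.
Mg²⁺ + 2e⁻ → Mg, so n(Mg) = 0.09990 / 2 = 0.04995 mol
m(Mg) = 0.04995 × 24.31 = 1.21 g

1.21 g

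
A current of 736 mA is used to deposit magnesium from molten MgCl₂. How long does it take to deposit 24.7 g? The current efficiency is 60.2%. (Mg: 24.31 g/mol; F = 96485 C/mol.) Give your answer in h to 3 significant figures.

n(Mg) = 24.7 / 24.31 = 1.016 mol
Mg²⁺ + 2e⁻ → Mg, so n(e⁻) = 2 × 1.016 = 2.032 mol
Q = 2.032 × 96485 / 0.602 = 3.257×10^5 C
t = Q / I = 3.257×10^5 / 0.736 = 4.425×10^5 s = 123 h

123 h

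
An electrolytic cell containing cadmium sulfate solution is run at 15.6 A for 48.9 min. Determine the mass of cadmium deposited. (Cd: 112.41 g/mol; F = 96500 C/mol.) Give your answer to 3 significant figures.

26.7 g

Charge passed = 15.6 × 2934 = 45770 C
n(e⁻) = Q/F = 45770/96500 = 0.4743 mol
Cd²⁺ + 2e⁻ → Cd, so n(Cd) = 0.4743 / 2 = 0.2372 mol
m = 0.2372 × 112.41 = 26.7 g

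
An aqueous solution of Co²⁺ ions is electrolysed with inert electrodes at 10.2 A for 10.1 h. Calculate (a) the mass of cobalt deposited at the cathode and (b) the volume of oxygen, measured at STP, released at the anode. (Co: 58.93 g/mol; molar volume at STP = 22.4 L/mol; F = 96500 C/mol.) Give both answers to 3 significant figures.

Q = 10.2 × 36360 = 3.709×10^5 C; n(e⁻) = 3.709×10^5 / 96500 = 3.844 mol
Cathode: Co²⁺ + 2e⁻ → Co → n(Co) = 3.844/2 = 1.922 mol → 113 g
Anode: 2H₂O → O₂ + 4H⁺ + 4e⁻ → n(O₂) = 3.844/4 = 0.9610 mol → 21.5 L

113 g Co; 21.5 L O₂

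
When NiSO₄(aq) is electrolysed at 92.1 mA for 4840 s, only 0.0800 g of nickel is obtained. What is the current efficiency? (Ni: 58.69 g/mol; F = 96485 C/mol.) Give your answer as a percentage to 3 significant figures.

59.0%

Q = 0.0921 × 4840 = 445.8 C
n(e⁻) = 445.8 / 96485 = 0.004620 mol
Ni²⁺ + 2e⁻ → Ni, so theoretical n(Ni) = 0.002310 mol → 0.1356 g
Efficiency = 0.0800 / 0.1356 = 0.5900 = 59.0%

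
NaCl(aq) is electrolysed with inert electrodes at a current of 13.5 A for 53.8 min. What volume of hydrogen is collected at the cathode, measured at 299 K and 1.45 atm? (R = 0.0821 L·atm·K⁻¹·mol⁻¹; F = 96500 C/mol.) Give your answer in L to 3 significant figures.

Q = 13.5 A × 3228 s = 43580 C
n(e⁻) = 43580 / 96500 = 0.4516 mol
2H⁺ + 2e⁻ → H₂, so n(H₂) = 0.4516 / 2 = 0.2258 mol
V = nRT/P = 0.2258 × 0.0821 × 299 / 1.45 = 3.823 L

3.82 L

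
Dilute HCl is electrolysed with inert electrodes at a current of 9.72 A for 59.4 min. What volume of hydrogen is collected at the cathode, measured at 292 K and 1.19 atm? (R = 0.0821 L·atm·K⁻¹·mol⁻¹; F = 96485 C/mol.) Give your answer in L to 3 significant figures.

Charge passed = 9.72 × 3564 = 34640 C
n(e⁻) = Q/F = 34640/96485 = 0.3590 mol
2H⁺ + 2e⁻ → H₂, so n(H₂) = 0.3590 / 2 = 0.1795 mol
V = nRT/P = 0.1795 × 0.0821 × 292 / 1.19 = 3.616 L

3.62 L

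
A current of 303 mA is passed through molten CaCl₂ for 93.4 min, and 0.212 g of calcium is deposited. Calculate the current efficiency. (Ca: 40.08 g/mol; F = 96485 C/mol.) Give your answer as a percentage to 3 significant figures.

60.1%

Q = 0.303 × 5604 = 1698 C
n(e⁻) = 1698 / 96485 = 0.01760 mol
Ca²⁺ + 2e⁻ → Ca, so theoretical n(Ca) = 0.008800 mol → 0.3527 g
Efficiency = 0.212 / 0.3527 = 0.6011 = 60.1%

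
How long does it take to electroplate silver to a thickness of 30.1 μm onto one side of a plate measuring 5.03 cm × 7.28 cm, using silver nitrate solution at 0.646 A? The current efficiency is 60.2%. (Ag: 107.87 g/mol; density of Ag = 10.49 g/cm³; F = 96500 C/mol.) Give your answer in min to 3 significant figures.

Plated area = 5.03 × 7.28 = 36.62 cm²
Volume = 36.62 × 30.1×10⁻⁴ cm = 0.1102 cm³
m(Ag) = 0.1102 × 10.49 = 1.156 g
n(Ag) = 1.156 / 107.87 = 0.01072 mol; n(e⁻) = 0.01072 mol
Q = 0.01072 × 96500 / 0.602 = 1718 C
t = 1718 / 0.646 = 2659 s = 44.3 min

44.3 min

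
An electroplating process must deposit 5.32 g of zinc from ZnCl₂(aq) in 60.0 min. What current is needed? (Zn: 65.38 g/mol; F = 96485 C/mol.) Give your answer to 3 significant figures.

n(Zn) = 5.32 / 65.38 = 0.08137 mol
Zn²⁺ + 2e⁻ → Zn, so n(e⁻) = 2 × 0.08137 = 0.1627 mol
Q = 0.1627 × 96485 = 15700 C
I = Q / t = 15700 / 3600 s = 4.36 A

4.36 A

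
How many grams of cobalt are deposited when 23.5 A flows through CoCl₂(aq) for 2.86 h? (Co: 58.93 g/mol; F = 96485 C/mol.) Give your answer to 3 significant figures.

73.9 g

Q = It = 23.5 × 10296 = 2.420×10^5 C
n(e⁻) = 2.420×10^5 / 96485 = 2.508 mol
Co²⁺ + 2e⁻ → Co, so n(Co) = 2.508 / 2 = 1.254 mol
m = 1.254 × 58.93 = 73.9 g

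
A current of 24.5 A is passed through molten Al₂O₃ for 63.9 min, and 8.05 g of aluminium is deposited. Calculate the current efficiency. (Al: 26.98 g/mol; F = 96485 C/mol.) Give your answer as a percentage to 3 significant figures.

Q = 24.5 × 3834 = 93930 C
n(e⁻) = 93930 / 96485 = 0.9735 mol
Al³⁺ + 3e⁻ → Al, so theoretical n(Al) = 0.3245 mol → 8.755 g
Efficiency = 8.05 / 8.755 = 0.9195 = 91.9%

91.9%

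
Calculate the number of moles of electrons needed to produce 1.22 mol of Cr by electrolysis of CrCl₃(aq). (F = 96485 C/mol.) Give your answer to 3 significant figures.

3.66 mol

Cr³⁺ + 3e⁻ → Cr, so n(e⁻) = 3 × 1.22 = 3.660 mol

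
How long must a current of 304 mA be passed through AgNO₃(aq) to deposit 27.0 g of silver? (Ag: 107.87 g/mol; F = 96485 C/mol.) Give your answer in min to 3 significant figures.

1320 min

n(Ag) = 27.0 / 107.87 = 0.2503 mol
Ag⁺ + e⁻ → Ag, so n(e⁻) = 0.2503 mol
Q = 0.2503 × 96485 = 24150 C
t = Q / I = 24150 / 0.304 = 79440 s = 1320 min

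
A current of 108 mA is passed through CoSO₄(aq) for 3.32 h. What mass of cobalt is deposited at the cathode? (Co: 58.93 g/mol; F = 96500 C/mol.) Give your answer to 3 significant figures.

Charge passed = 0.108 × 11952 = 1291 C
n(e⁻) = Q/F = 1291/96500 = 0.01338 mol
Co²⁺ + 2e⁻ → Co, so n(Co) = 0.01338 / 2 = 0.006690 mol
m = 0.006690 × 58.93 = 0.394 g

0.394 g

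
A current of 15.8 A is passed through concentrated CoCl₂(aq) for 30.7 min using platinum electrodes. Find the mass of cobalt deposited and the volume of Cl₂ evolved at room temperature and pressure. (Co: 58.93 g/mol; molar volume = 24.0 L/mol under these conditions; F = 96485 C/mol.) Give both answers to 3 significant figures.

Q = 15.8 × 1842 = 29100 C; n(e⁻) = 29100 / 96485 = 0.3016 mol
Cathode: Co²⁺ + 2e⁻ → Co → n(Co) = 0.3016/2 = 0.1508 mol → 8.89 g
Anode: 2Cl⁻ → Cl₂ + 2e⁻ → n(Cl₂) = 0.3016/2 = 0.1508 mol → 3.62 L

8.89 g Co; 3.62 L Cl₂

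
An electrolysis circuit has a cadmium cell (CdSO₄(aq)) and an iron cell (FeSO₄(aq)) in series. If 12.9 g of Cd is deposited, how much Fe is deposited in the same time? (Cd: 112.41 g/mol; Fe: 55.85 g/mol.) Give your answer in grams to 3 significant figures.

n(Cd) = 12.9 / 112.41 = 0.1148 mol
Cd²⁺ + 2e⁻ → Cd, so n(e⁻) = 2 × 0.1148 = 0.2296 mol
In series, the same 0.2296 mol of electrons flows through the second cell.
Fe²⁺ + 2e⁻ → Fe, so n(Fe) = 0.2296 / 2 = 0.1148 mol
m(Fe) = 0.1148 × 55.85 = 6.41 g

6.41 g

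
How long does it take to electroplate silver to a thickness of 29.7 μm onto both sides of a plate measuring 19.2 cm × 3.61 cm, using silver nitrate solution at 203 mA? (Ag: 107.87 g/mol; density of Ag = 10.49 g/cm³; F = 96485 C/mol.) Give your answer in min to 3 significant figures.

317 min

Plated area = 2 × 19.2 × 3.61 = 138.6 cm²
Volume = 138.6 × 29.7×10⁻⁴ cm = 0.4116 cm³
m(Ag) = 0.4116 × 10.49 = 4.318 g
n(Ag) = 4.318 / 107.87 = 0.04003 mol; n(e⁻) = 0.04003 mol
Q = 0.04003 × 96485 = 3862 C
t = 3862 / 0.203 = 19020 s = 317 min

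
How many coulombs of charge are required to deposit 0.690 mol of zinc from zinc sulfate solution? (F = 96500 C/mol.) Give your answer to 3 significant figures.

Zn²⁺ + 2e⁻ → Zn, so n(e⁻) = 2 × 0.690 = 1.380 mol
Q = 1.380 × 96500 = 1.332×10^5 C

1.33×10^5 C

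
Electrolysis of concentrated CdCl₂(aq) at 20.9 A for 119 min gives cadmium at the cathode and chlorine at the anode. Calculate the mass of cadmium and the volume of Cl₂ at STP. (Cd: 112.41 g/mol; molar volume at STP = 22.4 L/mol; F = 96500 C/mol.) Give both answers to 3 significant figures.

Q = 20.9 × 7140 = 1.492×10^5 C; n(e⁻) = 1.492×10^5 / 96500 = 1.546 mol
Cathode: Cd²⁺ + 2e⁻ → Cd → n(Cd) = 1.546/2 = 0.7730 mol → 86.9 g
Anode: 2Cl⁻ → Cl₂ + 2e⁻ → n(Cl₂) = 1.546/2 = 0.7730 mol → 17.3 L

86.9 g Cd; 17.3 L Cl₂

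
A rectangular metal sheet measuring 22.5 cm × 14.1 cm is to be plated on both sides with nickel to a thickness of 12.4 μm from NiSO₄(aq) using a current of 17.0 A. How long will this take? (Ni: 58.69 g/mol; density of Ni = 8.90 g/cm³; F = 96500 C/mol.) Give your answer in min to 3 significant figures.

22.6 min

Plated area = 2 × 22.5 × 14.1 = 634.5 cm²
Volume = 634.5 × 12.4×10⁻⁴ cm = 0.7868 cm³
m(Ni) = 0.7868 × 8.90 = 7.003 g
n(Ni) = 7.003 / 58.69 = 0.1193 mol; n(e⁻) = 2 × 0.1193 = 0.2386 mol
Q = 0.2386 × 96500 = 23020 C
t = 23020 / 17.0 = 1354 s = 22.6 min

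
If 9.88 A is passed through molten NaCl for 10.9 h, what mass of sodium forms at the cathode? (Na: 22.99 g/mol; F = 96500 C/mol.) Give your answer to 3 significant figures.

92.4 g

Q = It = 9.88 × 39240 = 3.877×10^5 C
Moles of electrons = 3.877×10^5 / 96500 = 4.018 mol
Na⁺ + e⁻ → Na, so n(Na) = 4.018 mol
m = 4.018 × 22.99 = 92.4 g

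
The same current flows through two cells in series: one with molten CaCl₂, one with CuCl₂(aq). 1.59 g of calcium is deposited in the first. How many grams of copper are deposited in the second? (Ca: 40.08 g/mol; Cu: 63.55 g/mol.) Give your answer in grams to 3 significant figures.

2.52 g

n(Ca) = 1.59 / 40.08 = 0.03967 mol
Ca²⁺ + 2e⁻ → Ca, so n(e⁻) = 2 × 0.03967 = 0.07934 mol
The cells are in series, so the same charge (and hence the same n(e⁻) = 0.07934 mol) passes through both.
Cu²⁺ + 2e⁻ → Cu, so n(Cu) = 0.07934 / 2 = 0.03967 mol
m(Cu) = 0.03967 × 63.55 = 2.52 g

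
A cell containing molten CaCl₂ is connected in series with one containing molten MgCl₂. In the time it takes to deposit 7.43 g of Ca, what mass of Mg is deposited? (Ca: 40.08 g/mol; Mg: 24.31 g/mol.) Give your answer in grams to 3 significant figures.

4.51 g

n(Ca) = 7.43 / 40.08 = 0.1854 mol
Ca²⁺ + 2e⁻ → Ca, so n(e⁻) = 2 × 0.1854 = 0.3708 mol
The cells are in series, so the same charge (and hence the same n(e⁻) = 0.3708 mol) passes through both.
Mg²⁺ + 2e⁻ → Mg, so n(Mg) = 0.3708 / 2 = 0.1854 mol
m(Mg) = 0.1854 × 24.31 = 4.51 g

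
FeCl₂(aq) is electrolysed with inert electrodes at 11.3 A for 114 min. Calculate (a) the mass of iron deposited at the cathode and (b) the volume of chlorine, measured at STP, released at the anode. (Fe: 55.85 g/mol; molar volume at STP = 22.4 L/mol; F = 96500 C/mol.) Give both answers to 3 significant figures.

22.4 g Fe; 8.97 L Cl₂

Q = 11.3 × 6840 = 77290 C; n(e⁻) = 77290 / 96500 = 0.8009 mol
Cathode: Fe²⁺ + 2e⁻ → Fe → n(Fe) = 0.8009/2 = 0.4005 mol → 22.4 g
Anode: 2Cl⁻ → Cl₂ + 2e⁻ → n(Cl₂) = 0.8009/2 = 0.4005 mol → 8.97 L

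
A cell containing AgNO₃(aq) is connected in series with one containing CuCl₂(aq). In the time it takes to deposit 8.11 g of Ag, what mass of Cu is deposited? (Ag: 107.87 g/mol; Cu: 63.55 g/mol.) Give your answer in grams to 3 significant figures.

n(Ag) = 8.11 / 107.87 = 0.07518 mol
Ag⁺ + e⁻ → Ag, so n(e⁻) = 0.07518 mol
Since the cells are in series, n(e⁻) in the Cu cell is also 0.07518 mol.
Cu²⁺ + 2e⁻ → Cu, so n(Cu) = 0.07518 / 2 = 0.03759 mol
m(Cu) = 0.03759 × 63.55 = 2.39 g

2.39 g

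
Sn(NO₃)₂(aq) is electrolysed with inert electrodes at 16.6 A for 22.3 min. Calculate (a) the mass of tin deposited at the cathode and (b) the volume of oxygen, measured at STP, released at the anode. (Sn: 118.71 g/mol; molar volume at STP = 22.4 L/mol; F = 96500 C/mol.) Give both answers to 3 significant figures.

13.7 g Sn; 1.29 L O₂

Q = 16.6 × 1338 = 22210 C; n(e⁻) = 22210 / 96500 = 0.2302 mol
Cathode: Sn²⁺ + 2e⁻ → Sn → n(Sn) = 0.2302/2 = 0.1151 mol → 13.7 g
Anode: 2H₂O → O₂ + 4H⁺ + 4e⁻ → n(O₂) = 0.2302/4 = 0.05755 mol → 1.29 L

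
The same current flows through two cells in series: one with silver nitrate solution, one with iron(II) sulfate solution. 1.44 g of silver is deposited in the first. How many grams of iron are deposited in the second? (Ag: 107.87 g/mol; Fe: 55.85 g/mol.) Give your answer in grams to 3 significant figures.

n(Ag) = 1.44 / 107.87 = 0.01335 mol
Ag⁺ + e⁻ → Ag, so n(e⁻) = 0.01335 mol
Same current for the same time ⇒ same n(e⁻) = 0.01335 mol in both cells.
Fe²⁺ + 2e⁻ → Fe, so n(Fe) = 0.01335 / 2 = 0.006675 mol
m(Fe) = 0.006675 × 55.85 = 0.373 g

0.373 g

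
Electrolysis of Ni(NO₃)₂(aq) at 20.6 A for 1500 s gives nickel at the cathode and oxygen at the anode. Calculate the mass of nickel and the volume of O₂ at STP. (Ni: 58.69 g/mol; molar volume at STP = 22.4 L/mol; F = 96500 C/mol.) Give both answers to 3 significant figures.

9.40 g Ni; 1.79 L O₂

Q = 20.6 × 1500 = 30900 C; n(e⁻) = 30900 / 96500 = 0.3202 mol
Cathode: Ni²⁺ + 2e⁻ → Ni → n(Ni) = 0.3202/2 = 0.1601 mol → 9.40 g
Anode: 2H₂O → O₂ + 4H⁺ + 4e⁻ → n(O₂) = 0.3202/4 = 0.08005 mol → 1.79 L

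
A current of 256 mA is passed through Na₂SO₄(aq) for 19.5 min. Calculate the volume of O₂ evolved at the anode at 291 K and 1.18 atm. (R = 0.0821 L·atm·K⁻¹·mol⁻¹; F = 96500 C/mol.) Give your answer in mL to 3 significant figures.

Charge passed = 0.256 × 1170 = 299.5 C
n(e⁻) = 299.5 / 96500 = 0.003104 mol
2H₂O → O₂ + 4H⁺ + 4e⁻, so n(O₂) = 0.003104 / 4 = 7.760×10^-4 mol
V = nRT/P = 7.760×10^-4 × 0.0821 × 291 / 1.18 = 0.01571 L
= 15.7 mL

15.7 mL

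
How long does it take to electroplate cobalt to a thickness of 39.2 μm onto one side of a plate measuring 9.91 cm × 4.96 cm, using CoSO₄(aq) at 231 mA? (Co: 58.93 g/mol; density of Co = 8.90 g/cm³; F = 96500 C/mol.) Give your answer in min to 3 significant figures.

405 min

Plated area = 9.91 × 4.96 = 49.15 cm²
Volume = 49.15 × 39.2×10⁻⁴ cm = 0.1927 cm³
m(Co) = 0.1927 × 8.90 = 1.715 g
n(Co) = 1.715 / 58.93 = 0.02910 mol; n(e⁻) = 2 × 0.02910 = 0.05820 mol
Q = 0.05820 × 96500 = 5616 C
t = 5616 / 0.231 = 24310 s = 405 min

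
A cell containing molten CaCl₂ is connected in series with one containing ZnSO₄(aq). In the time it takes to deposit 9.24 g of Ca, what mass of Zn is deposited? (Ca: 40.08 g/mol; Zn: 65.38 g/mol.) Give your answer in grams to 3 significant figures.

n(Ca) = 9.24 / 40.08 = 0.2305 mol
Ca²⁺ + 2e⁻ → Ca, so n(e⁻) = 2 × 0.2305 = 0.4610 mol
Same current for the same time ⇒ same n(e⁻) = 0.4610 mol in both cells.
Zn²⁺ + 2e⁻ → Zn, so n(Zn) = 0.4610 / 2 = 0.2305 mol
m(Zn) = 0.2305 × 65.38 = 15.1 g

15.1 g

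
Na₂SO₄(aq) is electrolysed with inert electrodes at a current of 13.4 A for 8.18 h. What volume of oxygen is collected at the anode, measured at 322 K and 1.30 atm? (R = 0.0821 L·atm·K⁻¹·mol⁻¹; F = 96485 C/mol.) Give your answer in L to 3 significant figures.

Q = It = 13.4 × 29448 = 3.946×10^5 C
n(e⁻) = Q/F = 3.946×10^5/96485 = 4.090 mol
2H₂O → O₂ + 4H⁺ + 4e⁻, so n(O₂) = 4.090 / 4 = 1.023 mol
V = nRT/P = 1.023 × 0.0821 × 322 / 1.30 = 20.80 L

20.8 L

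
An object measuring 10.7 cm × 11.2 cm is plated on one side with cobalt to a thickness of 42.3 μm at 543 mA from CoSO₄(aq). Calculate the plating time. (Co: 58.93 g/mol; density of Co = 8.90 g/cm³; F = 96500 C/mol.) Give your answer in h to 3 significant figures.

7.56 h

Plated area = 10.7 × 11.2 = 119.8 cm²
Volume = 119.8 × 42.3×10⁻⁴ cm = 0.5068 cm³
m(Co) = 0.5068 × 8.90 = 4.511 g
n(Co) = 4.511 / 58.93 = 0.07655 mol; n(e⁻) = 2 × 0.07655 = 0.1531 mol
Q = 0.1531 × 96500 = 14770 C
t = 14770 / 0.543 = 27200 s = 7.56 h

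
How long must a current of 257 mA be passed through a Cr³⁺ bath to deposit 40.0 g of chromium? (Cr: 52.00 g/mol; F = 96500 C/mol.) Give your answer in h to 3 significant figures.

241 h

n(Cr) = 40.0 / 52.00 = 0.7692 mol
Cr³⁺ + 3e⁻ → Cr, so n(e⁻) = 3 × 0.7692 = 2.308 mol
Q = 2.308 × 96500 = 2.227×10^5 C
t = Q / I = 2.227×10^5 / 0.257 = 8.665×10^5 s = 241 h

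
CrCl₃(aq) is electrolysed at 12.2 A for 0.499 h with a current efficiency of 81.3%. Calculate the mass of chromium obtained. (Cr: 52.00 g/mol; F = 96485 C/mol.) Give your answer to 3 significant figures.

Q = 12.2 × 1796.4 = 21920 C
n(e⁻) = 21920 / 96485 = 0.2272 mol
Cr³⁺ + 3e⁻ → Cr, so theoretical m(Cr) = 0.07573 × 52.00 = 3.938 g
Actual mass = 81.3% × 3.938 = 3.20 g

3.20 g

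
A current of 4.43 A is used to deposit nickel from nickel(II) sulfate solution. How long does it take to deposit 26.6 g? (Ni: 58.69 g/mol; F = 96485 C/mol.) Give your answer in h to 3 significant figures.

5.48 h

n(Ni) = 26.6 / 58.69 = 0.4532 mol
Ni²⁺ + 2e⁻ → Ni, so n(e⁻) = 2 × 0.4532 = 0.9064 mol
Q = 0.9064 × 96485 = 87450 C
t = Q / I = 87450 / 4.43 = 19740 s = 5.48 h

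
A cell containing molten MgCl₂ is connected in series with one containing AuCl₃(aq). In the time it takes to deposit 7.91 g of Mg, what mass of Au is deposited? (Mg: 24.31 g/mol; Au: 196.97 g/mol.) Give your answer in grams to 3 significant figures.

n(Mg) = 7.91 / 24.31 = 0.3254 mol
Mg²⁺ + 2e⁻ → Mg, so n(e⁻) = 2 × 0.3254 = 0.6508 mol
Same current for the same time ⇒ same n(e⁻) = 0.6508 mol in both cells.
Au³⁺ + 3e⁻ → Au, so n(Au) = 0.6508 / 3 = 0.2169 mol
m(Au) = 0.2169 × 196.97 = 42.7 g

42.7 g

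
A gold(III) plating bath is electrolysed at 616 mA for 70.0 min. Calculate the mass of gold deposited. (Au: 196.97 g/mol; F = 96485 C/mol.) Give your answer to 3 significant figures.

Q = 0.616 A × 4200 s = 2587 C
n(e⁻) = Q/F = 2587/96485 = 0.02681 mol
Au³⁺ + 3e⁻ → Au, so n(Au) = 0.02681 / 3 = 0.008937 mol
m = 0.008937 × 196.97 = 1.76 g

1.76 g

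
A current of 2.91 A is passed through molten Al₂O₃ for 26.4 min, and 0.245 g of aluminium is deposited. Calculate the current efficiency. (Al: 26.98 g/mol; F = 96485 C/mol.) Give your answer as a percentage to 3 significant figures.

57.0%

Q = 2.91 × 1584 = 4609 C
n(e⁻) = 4609 / 96485 = 0.04777 mol
Al³⁺ + 3e⁻ → Al, so theoretical n(Al) = 0.01592 mol → 0.4295 g
Efficiency = 0.245 / 0.4295 = 0.5704 = 57.0%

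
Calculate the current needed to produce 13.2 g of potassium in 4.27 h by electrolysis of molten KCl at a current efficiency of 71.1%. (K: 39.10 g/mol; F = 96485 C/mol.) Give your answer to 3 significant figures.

n(K) = 13.2 / 39.10 = 0.3376 mol
K⁺ + e⁻ → K, so n(e⁻) = 0.3376 mol
Q = 0.3376 × 96485 / 0.711 = 45810 C
I = Q / t = 45810 / 15372 s = 2.98 A

2.98 A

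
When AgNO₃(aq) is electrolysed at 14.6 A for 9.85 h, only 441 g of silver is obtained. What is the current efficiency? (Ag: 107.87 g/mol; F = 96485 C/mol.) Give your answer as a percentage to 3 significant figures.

Q = 14.6 × 35460 = 5.177×10^5 C
n(e⁻) = 5.177×10^5 / 96485 = 5.366 mol
Ag⁺ + e⁻ → Ag, so theoretical n(Ag) = 5.366 mol → 578.8 g
Efficiency = 441 / 578.8 = 0.7619 = 76.2%

76.2%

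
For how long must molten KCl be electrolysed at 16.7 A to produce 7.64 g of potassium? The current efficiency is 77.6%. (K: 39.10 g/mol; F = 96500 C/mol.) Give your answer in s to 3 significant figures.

n(K) = 7.64 / 39.10 = 0.1954 mol
K⁺ + e⁻ → K, so n(e⁻) = 0.1954 mol
Q = 0.1954 × 96500 / 0.776 = 24300 C
t = Q / I = 24300 / 16.7 = 1455 s

1460 s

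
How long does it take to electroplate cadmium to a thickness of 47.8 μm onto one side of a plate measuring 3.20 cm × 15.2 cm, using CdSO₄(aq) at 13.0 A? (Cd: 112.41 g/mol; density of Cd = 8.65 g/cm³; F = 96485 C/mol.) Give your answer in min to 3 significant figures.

Plated area = 3.20 × 15.2 = 48.64 cm²
Volume = 48.64 × 47.8×10⁻⁴ cm = 0.2325 cm³
m(Cd) = 0.2325 × 8.65 = 2.011 g
n(Cd) = 2.011 / 112.41 = 0.01789 mol; n(e⁻) = 2 × 0.01789 = 0.03578 mol
Q = 0.03578 × 96485 = 3452 C
t = 3452 / 13.0 = 265.5 s = 4.43 min

4.43 min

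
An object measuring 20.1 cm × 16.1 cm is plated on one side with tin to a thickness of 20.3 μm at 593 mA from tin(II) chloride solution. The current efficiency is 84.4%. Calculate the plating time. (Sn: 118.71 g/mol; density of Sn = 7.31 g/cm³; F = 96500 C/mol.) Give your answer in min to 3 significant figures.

260 min

Plated area = 20.1 × 16.1 = 323.6 cm²
Volume = 323.6 × 20.3×10⁻⁴ cm = 0.6569 cm³
m(Sn) = 0.6569 × 7.31 = 4.802 g
n(Sn) = 4.802 / 118.71 = 0.04045 mol; n(e⁻) = 2 × 0.04045 = 0.08090 mol
Q = 0.08090 × 96500 / 0.844 = 9250 C
t = 9250 / 0.593 = 15600 s = 260 min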